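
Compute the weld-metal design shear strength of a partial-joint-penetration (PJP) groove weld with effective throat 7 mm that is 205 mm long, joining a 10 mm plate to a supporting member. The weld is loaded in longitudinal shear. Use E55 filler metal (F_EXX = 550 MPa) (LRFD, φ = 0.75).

Effective throat (given) t_e = 7 mm.
A_we = 7 × 205 = 1435 mm².
F_nw = 0.6 F_EXX = 330 MPa.
φR_n = 0.75 × 330 × 1435 × 10⁻³ = 355.2 kN.

φR_n ≈ 355 kN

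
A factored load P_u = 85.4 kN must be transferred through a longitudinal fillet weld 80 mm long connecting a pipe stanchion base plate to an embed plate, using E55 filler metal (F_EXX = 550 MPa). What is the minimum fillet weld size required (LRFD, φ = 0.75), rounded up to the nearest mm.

Total weld length L = 80 mm.
Required throat t_e = P_u / (φ × 0.6 F_EXX × L) = 85.4 / (0.75 × 0.6 × 550 × 80 × 10⁻³) = 4.313 mm.
Required leg w = t_e / 0.707 = 6.101 mm → use 7 mm.

w = 7 mm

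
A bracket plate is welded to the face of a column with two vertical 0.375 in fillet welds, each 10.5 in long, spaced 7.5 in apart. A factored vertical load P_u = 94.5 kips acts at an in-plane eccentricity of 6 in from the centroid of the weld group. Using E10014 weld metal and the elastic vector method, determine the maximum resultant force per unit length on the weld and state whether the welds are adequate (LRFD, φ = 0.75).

E100XX → F_EXX = 100 ksi.
Total weld length L_w = 21 in. Treat welds as unit-width lines.
Polar moment about centroid: J = 2[d³/12 + d(b/2)²] = 2[10.5³/12 + 10.5×3.75²] = 488.2 in³.
Direct shear f_v = P/L_w = 94.5 / 21 = 4.5 kip/in (vertical).
Torsion M = P·e = 94.5 × 6 = 567 kip·in.
Critical point at (x, y) = (3.75, 5.25) from centroid. f_tx = M·y/J = 6.097 kip/in; f_ty = M·x/J = 4.355 kip/in.
Resultant f_max = √[f_tx² + (f_v + f_ty)²] = √[6.097² + (4.5 + 4.355)²] = 10.75 kip/in.
Capacity per unit length: φr_n = 0.75 × 0.6 × 100 × (0.707 × 0.375) = 11.93 kip/in.
10.75 ≤ 11.93 → adequate.

f_max ≈ 10.8 kip/in; adequate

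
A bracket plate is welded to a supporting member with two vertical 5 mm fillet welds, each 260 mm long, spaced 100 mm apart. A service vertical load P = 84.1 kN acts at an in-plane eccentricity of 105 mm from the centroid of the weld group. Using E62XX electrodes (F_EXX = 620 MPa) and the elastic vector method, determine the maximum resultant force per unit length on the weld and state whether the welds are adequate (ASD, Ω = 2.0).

Total weld length L_w = 520 mm. Treat welds as unit-width lines.
Polar moment about centroid: J = 2[d³/12 + d(b/2)²] = 2[260³/12 + 260×50²] = 4229000 mm³.
Direct shear f_v = P/L_w = 84.1×10³ / 520 = 161.7 N/mm (vertical).
Torsion M = P·e = 84.1×10³ × 105 = 8830500 N·mm.
Critical point at (x, y) = (50, 130) from centroid. f_tx = M·y/J = 271.4 N/mm; f_ty = M·x/J = 104.4 N/mm.
Resultant f_max = √[f_tx² + (f_v + f_ty)²] = √[271.4² + (161.7 + 104.4)²] = 380.1 N/mm.
Capacity per unit length: r_n/Ω = (1/2.0) × 0.6 × 620 × (0.707 × 5) = 657.5 N/mm.
380.1 ≤ 657.5 → adequate.

f_max ≈ 380 N/mm; adequate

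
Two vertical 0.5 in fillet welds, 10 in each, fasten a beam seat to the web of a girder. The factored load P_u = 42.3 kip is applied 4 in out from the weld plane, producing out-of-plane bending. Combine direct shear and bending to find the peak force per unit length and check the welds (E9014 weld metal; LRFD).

E90XX → F_EXX = 90 ksi.
L_w = 2 × 10 = 20 in; section modulus (unit throat) S = 2 × L²/6 = 33.33 in².
Direct shear f_v = P/L_w = 42.3/20 = 2.115 kip/in.
Moment M = P × e = 42.3 × 4 = 169.2 kip·in; bending f_b = M/S = 5.076 kip/in.
f_max = √(f_v² + f_b²) = √(2.115² + 5.076²) = 5.499 kip/in.
φr_n = 0.75 × 0.6 × 90 × (0.707 × 0.5) = 14.32 kip/in → adequate.

f_max ≈ 5.5 kip/in; adequate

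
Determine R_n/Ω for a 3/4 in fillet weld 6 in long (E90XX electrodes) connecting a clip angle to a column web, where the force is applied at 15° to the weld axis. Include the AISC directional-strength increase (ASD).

R_n/Ω ≈ 91.6 kips

E90XX → F_EXX = 90 ksi.
t_e = 0.707 × 0.75 = 0.5302 in; A_we = 0.5302 × 6 = 3.181 in².
Directional factor: 1.0 + 0.5 sin^1.5(15°) = 1.066.
F_nw = 0.6 × 90 × 1.066 = 57.56 ksi.
R_n/Ω = (57.56 × 3.181) / 2.0 = 91.56 kips.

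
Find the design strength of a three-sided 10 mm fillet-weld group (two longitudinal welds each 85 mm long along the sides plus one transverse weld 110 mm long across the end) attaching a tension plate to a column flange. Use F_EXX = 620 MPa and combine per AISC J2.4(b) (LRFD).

t_e = 0.707 × 10 = 7.07 mm.
R_nwl = 0.6 × 620 × 7.07 × 170 × 10⁻³ = 447.1 kN (longitudinal, 2 welds).
R_nwt = 0.6 × 620 × 7.07 × 110 × 10⁻³ = 289.3 kN (transverse, base value).
(i) R_nwl + R_nwt = 736.4 kN; (ii) 0.85 R_nwl + 1.5 R_nwt = 814 kN.
R_n = max = 814 kN [governs: (ii)]; φR_n = 610.5 kN.

φR_n ≈ 610 kN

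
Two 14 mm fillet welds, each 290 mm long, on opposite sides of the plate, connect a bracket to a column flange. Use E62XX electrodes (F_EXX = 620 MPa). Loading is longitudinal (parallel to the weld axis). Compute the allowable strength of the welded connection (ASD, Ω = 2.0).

Effective throat t_e = 0.707 × 14 = 9.898 mm.
Total length L = 580 mm; A_we = 9.898 × 580 = 5741 mm².
F_nw = 0.6 F_EXX = 0.6 × 620 = 372 MPa.
R_n = 372 × 5741 × 10⁻³ = 2136 kN; R_n/Ω = 2136/2.0 = 1068 kN.

R_n/Ω ≈ 1070 kN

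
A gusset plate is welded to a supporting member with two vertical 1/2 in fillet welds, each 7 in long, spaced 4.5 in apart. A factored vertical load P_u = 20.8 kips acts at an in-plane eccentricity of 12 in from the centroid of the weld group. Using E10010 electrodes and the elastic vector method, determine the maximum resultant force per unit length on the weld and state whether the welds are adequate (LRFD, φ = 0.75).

f_max ≈ 9 kip/in; adequate

E100XX → F_EXX = 100 ksi.
Total weld length L_w = 14 in. Treat welds as unit-width lines.
Polar moment about centroid: J = 2[d³/12 + d(b/2)²] = 2[7³/12 + 7×2.25²] = 128 in³.
Direct shear f_v = P/L_w = 20.8 / 14 = 1.486 kip/in (vertical).
Torsion M = P·e = 20.8 × 12 = 249.6 kip·in.
Critical point at (x, y) = (2.25, 3.5) from centroid. f_tx = M·y/J = 6.823 kip/in; f_ty = M·x/J = 4.386 kip/in.
Resultant f_max = √[f_tx² + (f_v + f_ty)²] = √[6.823² + (1.486 + 4.386)²] = 9.002 kip/in.
Capacity per unit length: φr_n = 0.75 × 0.6 × 100 × (0.707 × 0.5) = 15.91 kip/in.
9.002 ≤ 15.91 → adequate.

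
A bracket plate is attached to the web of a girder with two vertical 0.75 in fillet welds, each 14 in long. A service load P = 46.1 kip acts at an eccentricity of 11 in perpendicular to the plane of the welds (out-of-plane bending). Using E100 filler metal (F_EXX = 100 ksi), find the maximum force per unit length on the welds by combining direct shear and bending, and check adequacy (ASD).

L_w = 2 × 14 = 28 in; section modulus (unit throat) S = 2 × L²/6 = 65.33 in².
Direct shear f_v = P/L_w = 46.1/28 = 1.646 kip/in.
Moment M = P × e = 46.1 × 11 = 507.1 kip·in; bending f_b = M/S = 7.762 kip/in.
f_max = √(f_v² + f_b²) = √(1.646² + 7.762²) = 7.934 kip/in.
r_n/Ω = (1/2.0) × 0.6 × 100 × (0.707 × 0.75) = 15.91 kip/in → adequate.

f_max ≈ 7.93 kip/in; adequate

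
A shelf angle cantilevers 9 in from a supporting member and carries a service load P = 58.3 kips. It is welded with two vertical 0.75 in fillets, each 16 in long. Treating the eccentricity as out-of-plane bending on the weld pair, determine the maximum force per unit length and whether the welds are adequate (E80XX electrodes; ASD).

E80XX → F_EXX = 80 ksi.
L_w = 2 × 16 = 32 in; section modulus (unit throat) S = 2 × L²/6 = 85.33 in².
Direct shear f_v = P/L_w = 58.3/32 = 1.822 kip/in.
Moment M = P × e = 58.3 × 9 = 524.7 kip·in; bending f_b = M/S = 6.149 kip/in.
f_max = √(f_v² + f_b²) = √(1.822² + 6.149²) = 6.413 kip/in.
r_n/Ω = (1/2.0) × 0.6 × 80 × (0.707 × 0.75) = 12.73 kip/in → adequate.

f_max ≈ 6.41 kip/in; adequate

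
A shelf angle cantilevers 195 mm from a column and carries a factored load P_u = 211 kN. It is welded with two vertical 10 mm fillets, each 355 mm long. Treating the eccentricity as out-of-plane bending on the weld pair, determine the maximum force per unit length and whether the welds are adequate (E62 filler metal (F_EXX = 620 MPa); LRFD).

L_w = 2 × 355 = 710 mm; section modulus (unit throat) S = 2 × L²/6 = 42010 mm².
Direct shear f_v = P/L_w = 211×10³/710 = 297.2 N/mm.
Moment M = P × e = 211×10³ × 195 = 41145000 N·mm; bending f_b = M/S = 979.4 N/mm.
f_max = √(f_v² + f_b²) = √(297.2² + 979.4²) = 1024 N/mm.
φr_n = 0.75 × 0.6 × 620 × (0.707 × 10) = 1973 N/mm → adequate.

f_max ≈ 1020 N/mm; adequate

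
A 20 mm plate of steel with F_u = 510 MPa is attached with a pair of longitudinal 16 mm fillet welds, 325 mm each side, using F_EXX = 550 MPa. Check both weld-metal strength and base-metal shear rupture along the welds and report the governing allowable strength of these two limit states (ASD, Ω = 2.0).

R_n/Ω ≈ 1210 kN (weld metal governs)

t_e = 0.707 × 16 = 11.31 mm; L = 650 mm.
Weld metal: R_n/Ω = (1/2.0) × 0.6 × 550 × 11.31 × 650 × 10⁻³ = 1213 kN.
Base metal (shear rupture): R_n/Ω = (1/2.0) × 0.6 × 510 × 20 × 650 × 10⁻³ = 1989 kN.
Governing: weld metal.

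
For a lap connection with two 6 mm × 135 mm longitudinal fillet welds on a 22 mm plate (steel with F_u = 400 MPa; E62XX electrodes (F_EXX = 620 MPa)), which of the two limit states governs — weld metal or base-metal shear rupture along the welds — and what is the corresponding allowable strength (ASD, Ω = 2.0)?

t_e = 0.707 × 6 = 4.242 mm; L = 270 mm.
Weld metal: R_n/Ω = (1/2.0) × 0.6 × 620 × 4.242 × 270 × 10⁻³ = 213 kN.
Base metal (shear rupture): R_n/Ω = (1/2.0) × 0.6 × 400 × 22 × 270 × 10⁻³ = 712.8 kN.
Governing: weld metal.

R_n/Ω ≈ 213 kN (weld metal governs)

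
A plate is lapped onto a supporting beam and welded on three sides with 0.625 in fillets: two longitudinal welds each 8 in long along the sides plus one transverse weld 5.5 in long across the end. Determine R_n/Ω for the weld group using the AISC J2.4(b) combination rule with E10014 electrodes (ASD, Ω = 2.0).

R_n/Ω ≈ 290 kips

E100XX → F_EXX = 100 ksi.
t_e = 0.707 × 0.625 = 0.4419 in.
R_nwl = 0.6 × 100 × 0.4419 × 16 = 424.2 kips (longitudinal, 2 welds).
R_nwt = 0.6 × 100 × 0.4419 × 5.5 = 145.8 kips (transverse, base value).
(i) R_nwl + R_nwt = 570 kips; (ii) 0.85 R_nwl + 1.5 R_nwt = 579.3 kips.
R_n = max = 579.3 kips [governs: (ii)]; R_n/Ω = 289.6 kips.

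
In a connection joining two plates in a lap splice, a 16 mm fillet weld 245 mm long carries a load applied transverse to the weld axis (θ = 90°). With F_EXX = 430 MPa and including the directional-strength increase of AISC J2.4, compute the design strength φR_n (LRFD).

t_e = 0.707 × 16 = 11.31 mm; A_we = 11.31 × 245 = 2771 mm².
Directional factor: 1.0 + 0.5 sin^1.5(90°) = 1.5.
F_nw = 0.6 × 430 × 1.5 = 387 MPa.
φR_n = 0.75 × 387 × 2771 × 10⁻³ = 804.4 kN.

φR_n ≈ 804 kN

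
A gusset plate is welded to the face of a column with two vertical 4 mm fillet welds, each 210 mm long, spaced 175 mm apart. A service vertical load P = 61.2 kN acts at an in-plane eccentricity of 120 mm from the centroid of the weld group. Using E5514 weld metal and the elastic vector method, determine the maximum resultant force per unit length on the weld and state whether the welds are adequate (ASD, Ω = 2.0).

f_max ≈ 324 N/mm; adequate

E55XX → F_EXX = 550 MPa.
Total weld length L_w = 420 mm. Treat welds as unit-width lines.
Polar moment about centroid: J = 2[d³/12 + d(b/2)²] = 2[210³/12 + 210×87.5²] = 4759000 mm³.
Direct shear f_v = P/L_w = 61.2×10³ / 420 = 145.7 N/mm (vertical).
Torsion M = P·e = 61.2×10³ × 120 = 7344000 N·mm.
Critical point at (x, y) = (87.5, 105) from centroid. f_tx = M·y/J = 162 N/mm; f_ty = M·x/J = 135 N/mm.
Resultant f_max = √[f_tx² + (f_v + f_ty)²] = √[162² + (145.7 + 135)²] = 324.1 N/mm.
Capacity per unit length: r_n/Ω = (1/2.0) × 0.6 × 550 × (0.707 × 4) = 466.6 N/mm.
324.1 ≤ 466.6 → adequate.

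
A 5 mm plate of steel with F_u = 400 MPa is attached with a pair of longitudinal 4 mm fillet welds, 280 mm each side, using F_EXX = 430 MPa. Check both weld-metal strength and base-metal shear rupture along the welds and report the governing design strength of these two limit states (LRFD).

t_e = 0.707 × 4 = 2.828 mm; L = 560 mm.
Weld metal: φR_n = 0.75 × 0.6 × 430 × 2.828 × 560 × 10⁻³ = 306.4 kN.
Base metal (shear rupture): φR_n = 0.75 × 0.6 × 400 × 5 × 560 × 10⁻³ = 504 kN.
Governing: weld metal.

φR_n ≈ 306 kN (weld metal governs)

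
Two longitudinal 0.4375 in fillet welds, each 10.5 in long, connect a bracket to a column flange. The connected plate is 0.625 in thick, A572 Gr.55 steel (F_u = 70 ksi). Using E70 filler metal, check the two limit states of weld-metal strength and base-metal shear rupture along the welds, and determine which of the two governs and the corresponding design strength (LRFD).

E70XX → F_EXX = 70 ksi.
t_e = 0.707 × 0.4375 = 0.3093 in; L = 21 in.
Weld metal: φR_n = 0.75 × 0.6 × 70 × 0.3093 × 21 = 204.6 kips.
Base metal (shear rupture): φR_n = 0.75 × 0.6 × 70 × 0.625 × 21 = 413.4 kips.
Governing: weld metal.

φR_n ≈ 205 kips (weld metal governs)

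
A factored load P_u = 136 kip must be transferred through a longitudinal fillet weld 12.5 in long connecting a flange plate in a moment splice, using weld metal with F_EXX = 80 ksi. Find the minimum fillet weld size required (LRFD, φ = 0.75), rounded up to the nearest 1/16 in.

Total weld length L = 12.5 in.
Required throat t_e = P_u / (φ × 0.6 F_EXX × L) = 136 / (0.75 × 0.6 × 80 × 12.5) = 0.3022 in.
Required leg w = t_e / 0.707 = 0.4275 in → use 7/16 in.

w = 7/16 in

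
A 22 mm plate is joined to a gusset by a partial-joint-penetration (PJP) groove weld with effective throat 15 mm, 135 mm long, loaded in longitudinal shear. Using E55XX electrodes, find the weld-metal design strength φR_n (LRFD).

φR_n ≈ 501 kN

E55XX → F_EXX = 550 MPa.
Effective throat (given) t_e = 15 mm.
A_we = 15 × 135 = 2025 mm².
F_nw = 0.6 F_EXX = 330 MPa.
φR_n = 0.75 × 330 × 2025 × 10⁻³ = 501.2 kN.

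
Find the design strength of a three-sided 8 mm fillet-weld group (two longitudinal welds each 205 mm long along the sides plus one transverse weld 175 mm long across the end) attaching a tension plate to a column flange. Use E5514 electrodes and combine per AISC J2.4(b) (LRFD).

φR_n ≈ 855 kN

E55XX → F_EXX = 550 MPa.
t_e = 0.707 × 8 = 5.656 mm.
R_nwl = 0.6 × 550 × 5.656 × 410 × 10⁻³ = 765.3 kN (longitudinal, 2 welds).
R_nwt = 0.6 × 550 × 5.656 × 175 × 10⁻³ = 326.6 kN (transverse, base value).
(i) R_nwl + R_nwt = 1092 kN; (ii) 0.85 R_nwl + 1.5 R_nwt = 1140 kN.
R_n = max = 1140 kN [governs: (ii)]; φR_n = 855.3 kN.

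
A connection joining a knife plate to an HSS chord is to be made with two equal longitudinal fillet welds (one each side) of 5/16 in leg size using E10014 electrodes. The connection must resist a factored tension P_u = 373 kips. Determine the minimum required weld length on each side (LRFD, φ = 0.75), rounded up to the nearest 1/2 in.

L = 19 in on each side

E100XX → F_EXX = 100 ksi.
Throat t_e = 0.707 × 0.3125 = 0.2209 in.
φr_n = 0.75 × 0.6 × 100 × 0.2209 = 9.942 kips/in.
L_req = P_u / φr_n = 373 / 9.942 = 37.52 in total.
Per side: 37.52 / 2 = 18.76 in.
Round up → use L = 19 in on each side.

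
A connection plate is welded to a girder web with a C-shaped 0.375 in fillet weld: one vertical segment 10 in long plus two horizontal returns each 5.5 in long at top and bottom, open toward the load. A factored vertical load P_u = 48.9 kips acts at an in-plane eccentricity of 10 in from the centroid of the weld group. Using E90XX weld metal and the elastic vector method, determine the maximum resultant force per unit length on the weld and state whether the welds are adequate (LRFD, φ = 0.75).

f_max ≈ 9.05 kip/in; adequate

E90XX → F_EXX = 90 ksi.
Total weld length L_w = 21 in. Treat welds as unit-width lines.
Centroid: x̄ = 2×5.5×2.75 / 21 = 1.44 in from the vertical weld.
Polar moment about centroid: J = I_x + I_y = [10³/12 + 2×5.5×5²] + [10×1.44² + 2(5.5³/12 + 5.5×1.31²)] = 425.7 in³.
Direct shear f_v = P/L_w = 48.9 / 21 = 2.329 kip/in (vertical).
Torsion M = P·e = 48.9 × 10 = 489 kip·in.
Critical point at (x, y) = (4.06, 5) from centroid. f_tx = M·y/J = 5.744 kip/in; f_ty = M·x/J = 4.663 kip/in.
Resultant f_max = √[f_tx² + (f_v + f_ty)²] = √[5.744² + (2.329 + 4.663)²] = 9.049 kip/in.
Capacity per unit length: φr_n = 0.75 × 0.6 × 90 × (0.707 × 0.375) = 10.74 kip/in.
9.049 ≤ 10.74 → adequate.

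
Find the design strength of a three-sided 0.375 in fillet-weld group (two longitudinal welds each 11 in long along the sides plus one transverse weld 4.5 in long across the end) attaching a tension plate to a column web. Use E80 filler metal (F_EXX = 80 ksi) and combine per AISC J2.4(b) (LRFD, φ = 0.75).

φR_n ≈ 253 kip

t_e = 0.707 × 0.375 = 0.2651 in.
R_nwl = 0.6 × 80 × 0.2651 × 22 = 280 kip (longitudinal, 2 welds).
R_nwt = 0.6 × 80 × 0.2651 × 4.5 = 57.27 kip (transverse, base value).
(i) R_nwl + R_nwt = 337.2 kip; (ii) 0.85 R_nwl + 1.5 R_nwt = 323.9 kip.
R_n = max = 337.2 kip [governs: (i)]; φR_n = 252.9 kip.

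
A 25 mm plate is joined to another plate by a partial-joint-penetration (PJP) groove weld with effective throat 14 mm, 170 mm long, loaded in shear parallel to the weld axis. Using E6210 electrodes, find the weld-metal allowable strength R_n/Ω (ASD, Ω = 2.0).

E62XX → F_EXX = 620 MPa.
Effective throat (given) t_e = 14 mm.
A_we = 14 × 170 = 2380 mm².
F_nw = 0.6 F_EXX = 372 MPa.
R_n/Ω = (372 × 2380) / 2.0 × 10⁻³ = 442.7 kN.

R_n/Ω ≈ 443 kN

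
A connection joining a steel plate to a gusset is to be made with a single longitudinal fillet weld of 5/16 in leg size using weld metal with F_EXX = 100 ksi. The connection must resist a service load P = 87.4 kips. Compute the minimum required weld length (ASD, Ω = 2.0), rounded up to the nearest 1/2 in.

L = 13.5 in

Throat t_e = 0.707 × 0.3125 = 0.2209 in.
r_n/Ω = (0.6 × 100 × 0.2209) / 2.0 = 6.628 kip/in.
L_req = P / (r_n/Ω) = 87.4 / 6.628 = 13.19 in total.
Round up → use L = 13.5 in.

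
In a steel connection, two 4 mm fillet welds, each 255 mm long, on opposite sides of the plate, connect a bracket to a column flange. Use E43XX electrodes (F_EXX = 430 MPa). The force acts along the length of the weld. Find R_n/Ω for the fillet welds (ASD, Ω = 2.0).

R_n/Ω ≈ 186 kN

Effective throat t_e = 0.707 × 4 = 2.828 mm.
Total length L = 510 mm; A_we = 2.828 × 510 = 1442 mm².
F_nw = 0.6 F_EXX = 0.6 × 430 = 258 MPa.
R_n = 258 × 1442 × 10⁻³ = 372.1 kN; R_n/Ω = 372.1/2.0 = 186.1 kN.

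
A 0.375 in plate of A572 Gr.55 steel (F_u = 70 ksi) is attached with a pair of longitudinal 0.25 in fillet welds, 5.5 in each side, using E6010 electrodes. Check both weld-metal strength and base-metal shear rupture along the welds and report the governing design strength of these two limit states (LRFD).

E60XX → F_EXX = 60 ksi.
t_e = 0.707 × 0.25 = 0.1767 in; L = 11 in.
Weld metal: φR_n = 0.75 × 0.6 × 60 × 0.1767 × 11 = 52.49 kip.
Base metal (shear rupture): φR_n = 0.75 × 0.6 × 70 × 0.375 × 11 = 129.9 kip.
Governing: weld metal.

φR_n ≈ 52.5 kip (weld metal governs)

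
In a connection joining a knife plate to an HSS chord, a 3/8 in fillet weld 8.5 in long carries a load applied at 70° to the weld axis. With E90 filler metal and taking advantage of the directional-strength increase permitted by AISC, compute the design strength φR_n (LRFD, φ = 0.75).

φR_n ≈ 133 kip

E90XX → F_EXX = 90 ksi.
t_e = 0.707 × 0.375 = 0.2651 in; A_we = 0.2651 × 8.5 = 2.254 in².
Directional factor: 1.0 + 0.5 sin^1.5(70°) = 1.455.
F_nw = 0.6 × 90 × 1.455 = 78.59 ksi.
φR_n = 0.75 × 78.59 × 2.254 = 132.8 kip.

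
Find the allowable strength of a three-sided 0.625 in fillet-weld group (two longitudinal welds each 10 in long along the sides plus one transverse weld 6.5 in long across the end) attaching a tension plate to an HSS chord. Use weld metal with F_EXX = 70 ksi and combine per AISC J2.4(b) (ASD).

t_e = 0.707 × 0.625 = 0.4419 in.
R_nwl = 0.6 × 70 × 0.4419 × 20 = 371.2 kip (longitudinal, 2 welds).
R_nwt = 0.6 × 70 × 0.4419 × 6.5 = 120.6 kip (transverse, base value).
(i) R_nwl + R_nwt = 491.8 kip; (ii) 0.85 R_nwl + 1.5 R_nwt = 496.4 kip.
R_n = max = 496.4 kip [governs: (ii)]; R_n/Ω = 248.2 kip.

R_n/Ω ≈ 248 kip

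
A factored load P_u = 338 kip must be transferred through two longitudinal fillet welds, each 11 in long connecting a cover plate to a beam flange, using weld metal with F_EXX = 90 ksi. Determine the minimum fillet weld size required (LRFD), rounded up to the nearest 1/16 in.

w = 9/16 in

Total weld length L = 22 in.
Required throat t_e = P_u / (φ × 0.6 F_EXX × L) = 338 / (0.75 × 0.6 × 90 × 22) = 0.3793 in.
Required leg w = t_e / 0.707 = 0.5366 in → use 9/16 in.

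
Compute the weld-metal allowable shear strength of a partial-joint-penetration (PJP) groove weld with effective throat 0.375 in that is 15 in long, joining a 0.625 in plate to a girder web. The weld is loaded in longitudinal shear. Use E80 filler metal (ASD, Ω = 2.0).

E80XX → F_EXX = 80 ksi.
Effective throat (given) t_e = 0.375 in.
A_we = 0.375 × 15 = 5.625 in².
F_nw = 0.6 F_EXX = 48 ksi.
R_n/Ω = (48 × 5.625) / 2.0 = 135 kips.

R_n/Ω ≈ 135 kips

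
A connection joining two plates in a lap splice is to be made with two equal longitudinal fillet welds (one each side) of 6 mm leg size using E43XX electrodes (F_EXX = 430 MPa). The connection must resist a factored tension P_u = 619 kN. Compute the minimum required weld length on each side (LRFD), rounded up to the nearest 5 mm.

Throat t_e = 0.707 × 6 = 4.242 mm.
φr_n = 0.75 × 0.6 × 430 × 4.242 × 10⁻³ = 0.8208 kN/mm.
L_req = P_u / φr_n = 619 / 0.8208 = 754.1 mm total.
Per side: 754.1 / 2 = 377.1 mm.
Round up → use L = 380 mm on each side.

L = 380 mm on each side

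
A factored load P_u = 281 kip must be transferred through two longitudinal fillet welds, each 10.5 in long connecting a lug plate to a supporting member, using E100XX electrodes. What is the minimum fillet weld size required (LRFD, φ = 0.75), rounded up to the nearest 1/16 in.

w = 7/16 in

E100XX → F_EXX = 100 ksi.
Total weld length L = 21 in.
Required throat t_e = P_u / (φ × 0.6 F_EXX × L) = 281 / (0.75 × 0.6 × 100 × 21) = 0.2974 in.
Required leg w = t_e / 0.707 = 0.4206 in → use 7/16 in.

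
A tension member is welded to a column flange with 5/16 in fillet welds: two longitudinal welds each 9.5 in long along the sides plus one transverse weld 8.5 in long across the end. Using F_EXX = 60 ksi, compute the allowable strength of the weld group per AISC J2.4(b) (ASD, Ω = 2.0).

R_n/Ω ≈ 115 kip

t_e = 0.707 × 0.3125 = 0.2209 in.
R_nwl = 0.6 × 60 × 0.2209 × 19 = 151.1 kip (longitudinal, 2 welds).
R_nwt = 0.6 × 60 × 0.2209 × 8.5 = 67.61 kip (transverse, base value).
(i) R_nwl + R_nwt = 218.7 kip; (ii) 0.85 R_nwl + 1.5 R_nwt = 229.9 kip.
R_n = max = 229.9 kip [governs: (ii)]; R_n/Ω = 114.9 kip.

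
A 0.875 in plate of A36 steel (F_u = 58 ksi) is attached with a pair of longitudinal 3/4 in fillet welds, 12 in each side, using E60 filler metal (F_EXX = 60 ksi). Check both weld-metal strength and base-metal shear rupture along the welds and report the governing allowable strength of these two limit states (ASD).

t_e = 0.707 × 0.75 = 0.5302 in; L = 24 in.
Weld metal: R_n/Ω = (1/2.0) × 0.6 × 60 × 0.5302 × 24 = 229.1 kip.
Base metal (shear rupture): R_n/Ω = (1/2.0) × 0.6 × 58 × 0.875 × 24 = 365.4 kip.
Governing: weld metal.

R_n/Ω ≈ 229 kip (weld metal governs)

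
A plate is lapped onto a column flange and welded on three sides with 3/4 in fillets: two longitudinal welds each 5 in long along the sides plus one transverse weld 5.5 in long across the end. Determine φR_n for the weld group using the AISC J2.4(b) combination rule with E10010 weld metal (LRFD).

E100XX → F_EXX = 100 ksi.
t_e = 0.707 × 0.75 = 0.5302 in.
R_nwl = 0.6 × 100 × 0.5302 × 10 = 318.2 kips (longitudinal, 2 welds).
R_nwt = 0.6 × 100 × 0.5302 × 5.5 = 175 kips (transverse, base value).
(i) R_nwl + R_nwt = 493.1 kips; (ii) 0.85 R_nwl + 1.5 R_nwt = 532.9 kips.
R_n = max = 532.9 kips [governs: (ii)]; φR_n = 399.7 kips.

φR_n ≈ 400 kips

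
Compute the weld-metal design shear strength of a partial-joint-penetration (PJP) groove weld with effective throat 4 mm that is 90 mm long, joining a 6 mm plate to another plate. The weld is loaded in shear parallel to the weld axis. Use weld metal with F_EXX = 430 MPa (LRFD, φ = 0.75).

φR_n ≈ 69.7 kN

Effective throat (given) t_e = 4 mm.
A_we = 4 × 90 = 360 mm².
F_nw = 0.6 F_EXX = 258 MPa.
φR_n = 0.75 × 258 × 360 × 10⁻³ = 69.66 kN.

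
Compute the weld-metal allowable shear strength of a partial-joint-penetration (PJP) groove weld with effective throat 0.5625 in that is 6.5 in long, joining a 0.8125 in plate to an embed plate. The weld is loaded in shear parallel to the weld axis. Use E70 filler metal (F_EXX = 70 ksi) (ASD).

Effective throat (given) t_e = 0.5625 in.
A_we = 0.5625 × 6.5 = 3.656 in².
F_nw = 0.6 F_EXX = 42 ksi.
R_n/Ω = (42 × 3.656) / 2.0 = 76.78 kip.

R_n/Ω ≈ 76.8 kip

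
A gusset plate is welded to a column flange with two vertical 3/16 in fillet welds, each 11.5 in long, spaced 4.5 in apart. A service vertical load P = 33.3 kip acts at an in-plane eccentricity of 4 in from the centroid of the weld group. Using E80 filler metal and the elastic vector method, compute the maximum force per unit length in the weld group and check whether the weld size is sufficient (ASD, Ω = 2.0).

f_max ≈ 3.06 kip/in; adequate

E80XX → F_EXX = 80 ksi.
Total weld length L_w = 23 in. Treat welds as unit-width lines.
Polar moment about centroid: J = 2[d³/12 + d(b/2)²] = 2[11.5³/12 + 11.5×2.25²] = 369.9 in³.
Direct shear f_v = P/L_w = 33.3 / 23 = 1.448 kip/in (vertical).
Torsion M = P·e = 33.3 × 4 = 133.2 kip·in.
Critical point at (x, y) = (2.25, 5.75) from centroid. f_tx = M·y/J = 2.07 kip/in; f_ty = M·x/J = 0.8102 kip/in.
Resultant f_max = √[f_tx² + (f_v + f_ty)²] = √[2.07² + (1.448 + 0.8102)²] = 3.064 kip/in.
Capacity per unit length: r_n/Ω = (1/2.0) × 0.6 × 80 × (0.707 × 0.1875) = 3.181 kip/in.
3.064 ≤ 3.181 → adequate.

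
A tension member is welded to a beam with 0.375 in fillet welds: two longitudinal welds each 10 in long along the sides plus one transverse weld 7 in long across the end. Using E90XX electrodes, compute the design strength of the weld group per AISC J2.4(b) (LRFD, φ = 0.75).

φR_n ≈ 295 kip

E90XX → F_EXX = 90 ksi.
t_e = 0.707 × 0.375 = 0.2651 in.
R_nwl = 0.6 × 90 × 0.2651 × 20 = 286.3 kip (longitudinal, 2 welds).
R_nwt = 0.6 × 90 × 0.2651 × 7 = 100.2 kip (transverse, base value).
(i) R_nwl + R_nwt = 386.6 kip; (ii) 0.85 R_nwl + 1.5 R_nwt = 393.7 kip.
R_n = max = 393.7 kip [governs: (ii)]; φR_n = 295.3 kip.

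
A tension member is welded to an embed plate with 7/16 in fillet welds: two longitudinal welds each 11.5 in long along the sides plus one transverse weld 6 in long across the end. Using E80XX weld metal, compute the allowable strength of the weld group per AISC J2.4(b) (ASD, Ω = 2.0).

R_n/Ω ≈ 215 kip

E80XX → F_EXX = 80 ksi.
t_e = 0.707 × 0.4375 = 0.3093 in.
R_nwl = 0.6 × 80 × 0.3093 × 23 = 341.5 kip (longitudinal, 2 welds).
R_nwt = 0.6 × 80 × 0.3093 × 6 = 89.08 kip (transverse, base value).
(i) R_nwl + R_nwt = 430.6 kip; (ii) 0.85 R_nwl + 1.5 R_nwt = 423.9 kip.
R_n = max = 430.6 kip [governs: (i)]; R_n/Ω = 215.3 kip.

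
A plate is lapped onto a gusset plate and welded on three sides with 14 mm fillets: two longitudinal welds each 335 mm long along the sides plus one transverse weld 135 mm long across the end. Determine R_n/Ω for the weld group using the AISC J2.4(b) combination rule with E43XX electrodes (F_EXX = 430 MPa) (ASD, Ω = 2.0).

t_e = 0.707 × 14 = 9.898 mm.
R_nwl = 0.6 × 430 × 9.898 × 670 × 10⁻³ = 1711 kN (longitudinal, 2 welds).
R_nwt = 0.6 × 430 × 9.898 × 135 × 10⁻³ = 344.7 kN (transverse, base value).
(i) R_nwl + R_nwt = 2056 kN; (ii) 0.85 R_nwl + 1.5 R_nwt = 1971 kN.
R_n = max = 2056 kN [governs: (i)]; R_n/Ω = 1028 kN.

R_n/Ω ≈ 1030 kN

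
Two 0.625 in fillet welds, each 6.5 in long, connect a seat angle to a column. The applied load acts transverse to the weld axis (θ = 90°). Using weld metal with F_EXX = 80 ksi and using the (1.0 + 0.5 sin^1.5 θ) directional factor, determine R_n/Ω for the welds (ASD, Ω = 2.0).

t_e = 0.707 × 0.625 = 0.4419 in; A_we = 0.4419 × 13 = 5.744 in².
Directional factor: 1.0 + 0.5 sin^1.5(90°) = 1.5.
F_nw = 0.6 × 80 × 1.5 = 72 ksi.
R_n/Ω = (72 × 5.744) / 2.0 = 206.8 kips.

R_n/Ω ≈ 207 kips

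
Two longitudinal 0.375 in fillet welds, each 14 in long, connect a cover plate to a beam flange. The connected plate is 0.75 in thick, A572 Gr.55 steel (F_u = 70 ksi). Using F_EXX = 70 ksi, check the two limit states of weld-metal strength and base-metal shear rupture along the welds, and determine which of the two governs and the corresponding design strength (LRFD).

t_e = 0.707 × 0.375 = 0.2651 in; L = 28 in.
Weld metal: φR_n = 0.75 × 0.6 × 70 × 0.2651 × 28 = 233.8 kip.
Base metal (shear rupture): φR_n = 0.75 × 0.6 × 70 × 0.75 × 28 = 661.5 kip.
Governing: weld metal.

φR_n ≈ 234 kip (weld metal governs)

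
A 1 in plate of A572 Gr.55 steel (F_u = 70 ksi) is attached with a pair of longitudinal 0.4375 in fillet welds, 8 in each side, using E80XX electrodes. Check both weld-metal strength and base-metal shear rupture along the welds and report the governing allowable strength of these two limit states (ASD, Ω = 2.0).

E80XX → F_EXX = 80 ksi.
t_e = 0.707 × 0.4375 = 0.3093 in; L = 16 in.
Weld metal: R_n/Ω = (1/2.0) × 0.6 × 80 × 0.3093 × 16 = 118.8 kips.
Base metal (shear rupture): R_n/Ω = (1/2.0) × 0.6 × 70 × 1 × 16 = 336 kips.
Governing: weld metal.

R_n/Ω ≈ 119 kips (weld metal governs)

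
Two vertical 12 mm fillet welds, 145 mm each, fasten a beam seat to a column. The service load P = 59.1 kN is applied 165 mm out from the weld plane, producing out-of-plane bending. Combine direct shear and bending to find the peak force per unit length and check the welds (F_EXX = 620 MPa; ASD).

f_max ≈ 1410 N/mm; adequate

L_w = 2 × 145 = 290 mm; section modulus (unit throat) S = 2 × L²/6 = 7008 mm².
Direct shear f_v = P/L_w = 59.1×10³/290 = 203.8 N/mm.
Moment M = P × e = 59.1×10³ × 165 = 9751500 N·mm; bending f_b = M/S = 1391 N/mm.
f_max = √(f_v² + f_b²) = √(203.8² + 1391²) = 1406 N/mm.
r_n/Ω = (1/2.0) × 0.6 × 620 × (0.707 × 12) = 1578 N/mm → adequate.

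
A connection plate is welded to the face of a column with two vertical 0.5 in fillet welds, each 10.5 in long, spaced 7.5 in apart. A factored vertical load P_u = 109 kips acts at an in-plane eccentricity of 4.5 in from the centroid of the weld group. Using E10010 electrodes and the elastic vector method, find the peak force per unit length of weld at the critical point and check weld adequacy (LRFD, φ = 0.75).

f_max ≈ 10.4 kip/in; adequate

E100XX → F_EXX = 100 ksi.
Total weld length L_w = 21 in. Treat welds as unit-width lines.
Polar moment about centroid: J = 2[d³/12 + d(b/2)²] = 2[10.5³/12 + 10.5×3.75²] = 488.2 in³.
Direct shear f_v = P/L_w = 109 / 21 = 5.19 kip/in (vertical).
Torsion M = P·e = 109 × 4.5 = 490.5 kip·in.
Critical point at (x, y) = (3.75, 5.25) from centroid. f_tx = M·y/J = 5.274 kip/in; f_ty = M·x/J = 3.767 kip/in.
Resultant f_max = √[f_tx² + (f_v + f_ty)²] = √[5.274² + (5.19 + 3.767)²] = 10.4 kip/in.
Capacity per unit length: φr_n = 0.75 × 0.6 × 100 × (0.707 × 0.5) = 15.91 kip/in.
10.4 ≤ 15.91 → adequate.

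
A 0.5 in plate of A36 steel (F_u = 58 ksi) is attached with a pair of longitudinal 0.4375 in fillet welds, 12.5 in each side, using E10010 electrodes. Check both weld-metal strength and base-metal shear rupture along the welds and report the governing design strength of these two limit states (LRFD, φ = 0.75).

E100XX → F_EXX = 100 ksi.
t_e = 0.707 × 0.4375 = 0.3093 in; L = 25 in.
Weld metal: φR_n = 0.75 × 0.6 × 100 × 0.3093 × 25 = 348 kip.
Base metal (shear rupture): φR_n = 0.75 × 0.6 × 58 × 0.5 × 25 = 326.2 kip.
Governing: base-metal shear rupture.

φR_n ≈ 326 kip (base-metal shear rupture governs)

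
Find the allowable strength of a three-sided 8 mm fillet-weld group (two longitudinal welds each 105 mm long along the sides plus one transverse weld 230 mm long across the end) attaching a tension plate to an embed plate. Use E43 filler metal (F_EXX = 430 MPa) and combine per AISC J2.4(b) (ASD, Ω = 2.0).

R_n/Ω ≈ 382 kN

t_e = 0.707 × 8 = 5.656 mm.
R_nwl = 0.6 × 430 × 5.656 × 210 × 10⁻³ = 306.4 kN (longitudinal, 2 welds).
R_nwt = 0.6 × 430 × 5.656 × 230 × 10⁻³ = 335.6 kN (transverse, base value).
(i) R_nwl + R_nwt = 642.1 kN; (ii) 0.85 R_nwl + 1.5 R_nwt = 763.9 kN.
R_n = max = 763.9 kN [governs: (ii)]; R_n/Ω = 382 kN.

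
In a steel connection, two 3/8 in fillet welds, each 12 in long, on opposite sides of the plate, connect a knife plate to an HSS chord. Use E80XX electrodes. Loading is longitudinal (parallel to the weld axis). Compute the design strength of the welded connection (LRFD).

E80XX → F_EXX = 80 ksi.
Effective throat t_e = 0.707 × 0.375 = 0.2651 in.
Total length L = 24 in; A_we = 0.2651 × 24 = 6.363 in².
F_nw = 0.6 F_EXX = 0.6 × 80 = 48 ksi.
φR_n = 0.75 × 48 × 6.363 = 229.1 kips.

φR_n ≈ 229 kips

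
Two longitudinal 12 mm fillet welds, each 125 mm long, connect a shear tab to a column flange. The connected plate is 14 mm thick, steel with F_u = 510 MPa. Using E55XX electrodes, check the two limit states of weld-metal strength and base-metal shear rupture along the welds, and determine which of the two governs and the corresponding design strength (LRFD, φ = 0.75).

φR_n ≈ 525 kN (weld metal governs)

E55XX → F_EXX = 550 MPa.
t_e = 0.707 × 12 = 8.484 mm; L = 250 mm.
Weld metal: φR_n = 0.75 × 0.6 × 550 × 8.484 × 250 × 10⁻³ = 524.9 kN.
Base metal (shear rupture): φR_n = 0.75 × 0.6 × 510 × 14 × 250 × 10⁻³ = 803.2 kN.
Governing: weld metal.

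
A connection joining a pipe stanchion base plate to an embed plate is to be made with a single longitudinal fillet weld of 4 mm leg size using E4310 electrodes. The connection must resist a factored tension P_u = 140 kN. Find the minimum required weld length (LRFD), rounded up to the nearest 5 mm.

L = 260 mm

E43XX → F_EXX = 430 MPa.
Throat t_e = 0.707 × 4 = 2.828 mm.
φr_n = 0.75 × 0.6 × 430 × 2.828 × 10⁻³ = 0.5472 kN/mm.
L_req = P_u / φr_n = 140 / 0.5472 = 255.8 mm total.
Round up → use L = 260 mm.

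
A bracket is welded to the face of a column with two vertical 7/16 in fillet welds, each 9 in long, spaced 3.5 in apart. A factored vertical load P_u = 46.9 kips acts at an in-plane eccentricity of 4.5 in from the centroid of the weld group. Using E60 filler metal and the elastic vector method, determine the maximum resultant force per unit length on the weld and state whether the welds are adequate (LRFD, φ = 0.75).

E60XX → F_EXX = 60 ksi.
Total weld length L_w = 18 in. Treat welds as unit-width lines.
Polar moment about centroid: J = 2[d³/12 + d(b/2)²] = 2[9³/12 + 9×1.75²] = 176.6 in³.
Direct shear f_v = P/L_w = 46.9 / 18 = 2.606 kip/in (vertical).
Torsion M = P·e = 46.9 × 4.5 = 211.05 kip·in.
Critical point at (x, y) = (1.75, 4.5) from centroid. f_tx = M·y/J = 5.377 kip/in; f_ty = M·x/J = 2.091 kip/in.
Resultant f_max = √[f_tx² + (f_v + f_ty)²] = √[5.377² + (2.606 + 2.091)²] = 7.139 kip/in.
Capacity per unit length: φr_n = 0.75 × 0.6 × 60 × (0.707 × 0.4375) = 8.351 kip/in.
7.139 ≤ 8.351 → adequate.

f_max ≈ 7.14 kip/in; adequate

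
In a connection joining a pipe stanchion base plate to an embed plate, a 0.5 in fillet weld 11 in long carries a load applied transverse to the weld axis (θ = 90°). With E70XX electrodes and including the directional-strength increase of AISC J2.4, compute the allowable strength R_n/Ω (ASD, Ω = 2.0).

R_n/Ω ≈ 122 kips

E70XX → F_EXX = 70 ksi.
t_e = 0.707 × 0.5 = 0.3535 in; A_we = 0.3535 × 11 = 3.888 in².
Directional factor: 1.0 + 0.5 sin^1.5(90°) = 1.5.
F_nw = 0.6 × 70 × 1.5 = 63 ksi.
R_n/Ω = (63 × 3.888) / 2.0 = 122.5 kips.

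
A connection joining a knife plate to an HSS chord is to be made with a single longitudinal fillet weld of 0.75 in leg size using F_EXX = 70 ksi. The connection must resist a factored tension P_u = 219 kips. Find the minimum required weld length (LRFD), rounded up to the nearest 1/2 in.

Throat t_e = 0.707 × 0.75 = 0.5302 in.
φr_n = 0.75 × 0.6 × 70 × 0.5302 = 16.7 kips/in.
L_req = P_u / φr_n = 219 / 16.7 = 13.11 in total.
Round up → use L = 13.5 in.

L = 13.5 in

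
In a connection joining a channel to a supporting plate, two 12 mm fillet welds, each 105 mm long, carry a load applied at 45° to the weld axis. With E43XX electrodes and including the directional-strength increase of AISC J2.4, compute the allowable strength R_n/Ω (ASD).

E43XX → F_EXX = 430 MPa.
t_e = 0.707 × 12 = 8.484 mm; A_we = 8.484 × 210 = 1782 mm².
Directional factor: 1.0 + 0.5 sin^1.5(45°) = 1.297.
F_nw = 0.6 × 430 × 1.297 = 334.7 MPa.
R_n/Ω = (334.7 × 1782) / 2.0 × 10⁻³ = 298.2 kN.

R_n/Ω ≈ 298 kN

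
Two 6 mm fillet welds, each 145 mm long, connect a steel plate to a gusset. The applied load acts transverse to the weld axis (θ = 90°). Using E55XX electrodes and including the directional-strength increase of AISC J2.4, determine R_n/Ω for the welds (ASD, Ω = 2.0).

R_n/Ω ≈ 304 kN

E55XX → F_EXX = 550 MPa.
t_e = 0.707 × 6 = 4.242 mm; A_we = 4.242 × 290 = 1230 mm².
Directional factor: 1.0 + 0.5 sin^1.5(90°) = 1.5.
F_nw = 0.6 × 550 × 1.5 = 495 MPa.
R_n/Ω = (495 × 1230) / 2.0 × 10⁻³ = 304.5 kN.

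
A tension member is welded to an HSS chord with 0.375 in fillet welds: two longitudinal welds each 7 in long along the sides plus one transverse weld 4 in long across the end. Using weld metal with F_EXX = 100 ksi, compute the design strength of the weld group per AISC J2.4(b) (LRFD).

t_e = 0.707 × 0.375 = 0.2651 in.
R_nwl = 0.6 × 100 × 0.2651 × 14 = 222.7 kips (longitudinal, 2 welds).
R_nwt = 0.6 × 100 × 0.2651 × 4 = 63.63 kips (transverse, base value).
(i) R_nwl + R_nwt = 286.3 kips; (ii) 0.85 R_nwl + 1.5 R_nwt = 284.7 kips.
R_n = max = 286.3 kips [governs: (i)]; φR_n = 214.8 kips.

φR_n ≈ 215 kips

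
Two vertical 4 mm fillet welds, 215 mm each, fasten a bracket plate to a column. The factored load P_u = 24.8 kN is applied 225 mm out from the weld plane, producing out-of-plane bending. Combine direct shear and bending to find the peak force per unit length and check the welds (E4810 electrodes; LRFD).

E48XX → F_EXX = 480 MPa.
L_w = 2 × 215 = 430 mm; section modulus (unit throat) S = 2 × L²/6 = 15410 mm².
Direct shear f_v = P/L_w = 24.8×10³/430 = 57.67 N/mm.
Moment M = P × e = 24.8×10³ × 225 = 5580000 N·mm; bending f_b = M/S = 362.1 N/mm.
f_max = √(f_v² + f_b²) = √(57.67² + 362.1²) = 366.7 N/mm.
φr_n = 0.75 × 0.6 × 480 × (0.707 × 4) = 610.8 N/mm → adequate.

f_max ≈ 367 N/mm; adequate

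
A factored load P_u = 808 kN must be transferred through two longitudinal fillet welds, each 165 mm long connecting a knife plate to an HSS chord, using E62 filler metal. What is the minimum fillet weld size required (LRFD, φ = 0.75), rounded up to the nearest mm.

E62XX → F_EXX = 620 MPa.
Total weld length L = 330 mm.
Required throat t_e = P_u / (φ × 0.6 F_EXX × L) = 808 / (0.75 × 0.6 × 620 × 330 × 10⁻³) = 8.776 mm.
Required leg w = t_e / 0.707 = 12.41 mm → use 13 mm.

w = 13 mm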